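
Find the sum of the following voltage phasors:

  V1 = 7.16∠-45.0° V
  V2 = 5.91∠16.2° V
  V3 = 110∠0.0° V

Step 1 — Convert each phasor to rectangular form:
  V1 = 7.16·(cos(-45.0°) + j·sin(-45.0°)) = 5.063 - j5.063 V
  V2 = 5.91·(cos(16.2°) + j·sin(16.2°)) = 5.675 + j1.649 V
  V3 = 110·(cos(0.0°) + j·sin(0.0°)) = 110 V
Step 2 — Sum components: V_total = 120.7 - j3.414 V.
Step 3 — Convert to polar: |V_total| = 120.8 V, ∠V_total = -1.6°.

V_total = 120.8∠-1.6° V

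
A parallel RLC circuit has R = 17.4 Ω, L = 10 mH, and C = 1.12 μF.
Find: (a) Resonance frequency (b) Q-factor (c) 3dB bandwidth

Step 1 — Resonance: ω₀ = 1/√(LC) = 1/√(0.01·1.12e-06) = 9449 rad/s.
Step 2 — f₀ = ω₀/(2π) = 1504 Hz.
Step 3 — Parallel Q: Q = R/(ω₀L) = 17.4/(9449·0.01) = 0.1841.
Step 4 — Bandwidth: Δω = ω₀/Q = 5.131e+04 rad/s; BW = Δω/(2π) = 8167 Hz.

(a) f₀ = 1504 Hz  (b) Q = 0.1841  (c) BW = 8167 Hz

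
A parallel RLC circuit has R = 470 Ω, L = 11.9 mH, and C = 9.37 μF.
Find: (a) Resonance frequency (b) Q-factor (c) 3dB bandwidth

Step 1 — Resonance: ω₀ = 1/√(LC) = 1/√(0.0119·9.37e-06) = 2995 rad/s.
Step 2 — f₀ = ω₀/(2π) = 476.6 Hz.
Step 3 — Parallel Q: Q = R/(ω₀L) = 470/(2995·0.0119) = 13.19.
Step 4 — Bandwidth: Δω = ω₀/Q = 227.1 rad/s; BW = Δω/(2π) = 36.14 Hz.

(a) f₀ = 476.6 Hz  (b) Q = 13.19  (c) BW = 36.14 Hz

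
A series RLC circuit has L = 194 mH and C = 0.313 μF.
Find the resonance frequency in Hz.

Step 1 — Resonance condition Im(Z)=0 gives ω₀ = 1/√(LC).
Step 2 — ω₀ = 1/√(0.194·3.13e-07) = 4058 rad/s.
Step 3 — f₀ = ω₀/(2π) = 645.9 Hz.

f₀ = 645.9 Hz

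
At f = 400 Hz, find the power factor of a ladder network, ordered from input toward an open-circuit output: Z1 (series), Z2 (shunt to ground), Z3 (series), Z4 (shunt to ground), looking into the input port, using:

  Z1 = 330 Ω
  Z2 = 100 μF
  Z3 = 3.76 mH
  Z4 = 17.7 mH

Step 1 — Angular frequency: ω = 2π·f = 2π·400 = 2513 rad/s.
Step 2 — Component impedances:
  Z1: Z = R = 330 Ω
  Z2: Z = 1/(jωC) = -j/(ω·C) = 0 - j3.979 Ω
  Z3: Z = jωL = j·2513·0.00376 = 0 + j9.45 Ω
  Z4: Z = jωL = j·2513·0.0177 = 0 + j44.48 Ω
Step 3 — Ladder network (open output): work backward from the far end, alternating series and parallel combinations. Z_in = 330 - j4.296 Ω = 330∠-0.7° Ω.
Step 4 — Power factor: PF = cos(φ) = Re(Z)/|Z| = 330/330.03 = 0.9999.
Step 5 — Type: Im(Z) = -4.296 ⇒ leading (phase φ = -0.7°).

PF = 0.9999 (leading, φ = -0.7°)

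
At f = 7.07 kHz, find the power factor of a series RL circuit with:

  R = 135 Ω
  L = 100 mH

Step 1 — Angular frequency: ω = 2π·f = 2π·7070 = 4.442e+04 rad/s.
Step 2 — Component impedances:
  R: Z = R = 135 Ω
  L: Z = jωL = j·4.442e+04·0.1 = 0 + j4442 Ω
Step 3 — Series combination: Z_total = R + L = 135 + j4442 Ω = 4444∠88.3° Ω.
Step 4 — Power factor: PF = cos(φ) = Re(Z)/|Z| = 135/4444 = 0.03038.
Step 5 — Type: Im(Z) = 4442 ⇒ lagging (phase φ = 88.3°).

PF = 0.03038 (lagging, φ = 88.3°)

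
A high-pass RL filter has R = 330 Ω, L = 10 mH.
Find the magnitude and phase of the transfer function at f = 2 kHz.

Step 1 — Angular frequency: ω = 2π·2000 = 1.257e+04 rad/s.
Step 2 — Transfer function: H(jω) = jωL/(R + jωL).
Step 3 — Numerator jωL = j·125.7; denominator R + jωL = 330 + j125.7.
Step 4 — H = 0.1266 + j0.3326.
Step 5 — Magnitude: |H| = 0.3559 (-9.0 dB); phase: φ = 69.2°.

|H| = 0.3559 (-9.0 dB), φ = 69.2°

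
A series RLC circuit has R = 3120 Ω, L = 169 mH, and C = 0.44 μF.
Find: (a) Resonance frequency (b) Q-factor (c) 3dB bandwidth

Step 1 — Resonance condition Im(Z)=0 gives ω₀ = 1/√(LC).
Step 2 — ω₀ = 1/√(0.169·4.4e-07) = 3667 rad/s.
Step 3 — f₀ = ω₀/(2π) = 583.6 Hz.
Step 4 — Series Q: Q = ω₀L/R = 3667·0.169/3120 = 0.1986.
Step 5 — 3dB bandwidth: Δω = ω₀/Q = 1.846e+04 rad/s; BW = Δω/(2π) = 2938 Hz.

(a) f₀ = 583.6 Hz  (b) Q = 0.1986  (c) BW = 2938 Hz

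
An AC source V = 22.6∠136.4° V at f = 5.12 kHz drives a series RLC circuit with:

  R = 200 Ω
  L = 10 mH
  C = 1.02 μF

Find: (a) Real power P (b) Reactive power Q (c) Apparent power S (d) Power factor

Step 1 — Angular frequency: ω = 2π·f = 2π·5120 = 3.217e+04 rad/s.
Step 2 — Component impedances:
  R: Z = R = 200 Ω
  L: Z = jωL = j·3.217e+04·0.01 = 0 + j321.7 Ω
  C: Z = 1/(jωC) = -j/(ω·C) = 0 - j30.48 Ω
Step 3 — Series combination: Z_total = R + L + C = 200 + j291.2 Ω = 353.3∠55.5° Ω.
Step 4 — Source phasor: V = 22.6∠136.4° V = -16.37 + j15.59 V.
Step 5 — Current: I = V / Z = 0.01014 + j0.06316 A = 0.06397∠80.9° A.
Step 6 — Complex power: S = V·I* = 0.8185 + j1.192 VA.
Step 7 — Real power: P = Re(S) = 0.8185 W.
Step 8 — Reactive power: Q = Im(S) = 1.192 VAR.
Step 9 — Apparent power: |S| = 1.446 VA.
Step 10 — Power factor: PF = P/|S| = 0.5661 (lagging).

(a) P = 0.8185 W  (b) Q = 1.192 VAR  (c) S = 1.446 VA  (d) PF = 0.5661 (lagging)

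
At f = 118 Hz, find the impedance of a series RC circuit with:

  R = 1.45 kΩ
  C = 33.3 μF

Step 1 — Angular frequency: ω = 2π·f = 2π·118 = 741.4 rad/s.
Step 2 — Component impedances:
  R: Z = R = 1450 Ω
  C: Z = 1/(jωC) = -j/(ω·C) = 0 - j40.5 Ω
Step 3 — Series combination: Z_total = R + C = 1450 - j40.5 Ω = 1451∠-1.6° Ω.

Z = 1450 - j40.5 Ω = 1451∠-1.6° Ω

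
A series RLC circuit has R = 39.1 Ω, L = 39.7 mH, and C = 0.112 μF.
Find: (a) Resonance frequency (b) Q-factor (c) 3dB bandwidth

Step 1 — Resonance: ω₀ = 1/√(LC) = 1/√(0.0397·1.12e-07) = 1.5e+04 rad/s.
Step 2 — f₀ = ω₀/(2π) = 2387 Hz.
Step 3 — Series Q: Q = ω₀L/R = 1.5e+04·0.0397/39.1 = 15.23.
Step 4 — Bandwidth: Δω = ω₀/Q = 984.9 rad/s; BW = Δω/(2π) = 156.7 Hz.

(a) f₀ = 2387 Hz  (b) Q = 15.23  (c) BW = 156.7 Hz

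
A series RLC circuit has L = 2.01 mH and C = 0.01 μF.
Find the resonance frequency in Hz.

Step 1 — Resonance condition Im(Z)=0 gives ω₀ = 1/√(LC).
Step 2 — ω₀ = 1/√(0.00201·1e-08) = 2.23e+05 rad/s.
Step 3 — f₀ = ω₀/(2π) = 3.55e+04 Hz.

f₀ = 3.55e+04 Hz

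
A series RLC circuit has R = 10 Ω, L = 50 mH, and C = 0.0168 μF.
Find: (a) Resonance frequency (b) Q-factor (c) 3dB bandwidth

Step 1 — Resonance: ω₀ = 1/√(LC) = 1/√(0.05·1.68e-08) = 3.45e+04 rad/s.
Step 2 — f₀ = ω₀/(2π) = 5491 Hz.
Step 3 — Series Q: Q = ω₀L/R = 3.45e+04·0.05/10 = 172.5.
Step 4 — Bandwidth: Δω = ω₀/Q = 200 rad/s; BW = Δω/(2π) = 31.83 Hz.

(a) f₀ = 5491 Hz  (b) Q = 172.5  (c) BW = 31.83 Hz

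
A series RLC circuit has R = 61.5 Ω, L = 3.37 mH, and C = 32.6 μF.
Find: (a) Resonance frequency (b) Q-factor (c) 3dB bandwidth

Step 1 — Resonance: ω₀ = 1/√(LC) = 1/√(0.00337·3.26e-05) = 3017 rad/s.
Step 2 — f₀ = ω₀/(2π) = 480.2 Hz.
Step 3 — Series Q: Q = ω₀L/R = 3017·0.00337/61.5 = 0.1653.
Step 4 — Bandwidth: Δω = ω₀/Q = 1.825e+04 rad/s; BW = Δω/(2π) = 2904 Hz.

(a) f₀ = 480.2 Hz  (b) Q = 0.1653  (c) BW = 2904 Hz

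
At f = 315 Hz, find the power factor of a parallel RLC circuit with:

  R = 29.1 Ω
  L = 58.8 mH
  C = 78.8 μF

Step 1 — Angular frequency: ω = 2π·f = 2π·315 = 1979 rad/s.
Step 2 — Component impedances:
  R: Z = R = 29.1 Ω
  L: Z = jωL = j·1979·0.0588 = 0 + j116.4 Ω
  C: Z = 1/(jωC) = -j/(ω·C) = 0 - j6.412 Ω
Step 3 — Parallel combination: 1/Z_total = 1/R + 1/L + 1/C; Z_total = 1.501 - j6.436 Ω = 6.608∠-76.9° Ω.
Step 4 — Power factor: PF = cos(φ) = Re(Z)/|Z| = 1.501/6.608 = 0.2271.
Step 5 — Type: Im(Z) = -6.436 ⇒ leading (phase φ = -76.9°).

PF = 0.2271 (leading, φ = -76.9°)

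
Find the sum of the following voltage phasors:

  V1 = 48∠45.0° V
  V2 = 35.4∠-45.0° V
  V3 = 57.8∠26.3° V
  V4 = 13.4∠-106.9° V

Step 1 — Convert each phasor to rectangular form:
  V1 = 48·(cos(45.0°) + j·sin(45.0°)) = 33.94 + j33.94 V
  V2 = 35.4·(cos(-45.0°) + j·sin(-45.0°)) = 25.03 - j25.03 V
  V3 = 57.8·(cos(26.3°) + j·sin(26.3°)) = 51.82 + j25.61 V
  V4 = 13.4·(cos(-106.9°) + j·sin(-106.9°)) = -3.895 - j12.82 V
Step 2 — Sum components: V_total = 106.9 + j21.7 V.
Step 3 — Convert to polar: |V_total| = 109.1 V, ∠V_total = 11.5°.

V_total = 109.1∠11.5° V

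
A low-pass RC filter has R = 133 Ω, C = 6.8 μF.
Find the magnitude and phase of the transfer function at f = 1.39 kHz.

Step 1 — Angular frequency: ω = 2π·1390 = 8734 rad/s.
Step 2 — Transfer function: H(jω) = 1/(1 + jωRC).
Step 3 — Denominator: 1 + jωRC = 1 + j·8734·133·6.8e-06 = 1 + j7.899.
Step 4 — H = 0.01578 - j0.1246.
Step 5 — Magnitude: |H| = 0.1256 (-18.0 dB); phase: φ = -82.8°.

|H| = 0.1256 (-18.0 dB), φ = -82.8°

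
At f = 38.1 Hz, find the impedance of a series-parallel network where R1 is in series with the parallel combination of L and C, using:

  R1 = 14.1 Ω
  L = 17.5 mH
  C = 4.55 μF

Step 1 — Angular frequency: ω = 2π·f = 2π·38.1 = 239.4 rad/s.
Step 2 — Component impedances:
  R1: Z = R = 14.1 Ω
  L: Z = jωL = j·239.4·0.0175 = 0 + j4.189 Ω
  C: Z = 1/(jωC) = -j/(ω·C) = 0 - j918.1 Ω
Step 3 — Parallel branch: L || C = 1/(1/L + 1/C) = 0 + j4.209 Ω.
Step 4 — Series with R1: Z_total = R1 + (L || C) = 14.1 + j4.209 Ω = 14.71∠16.6° Ω.

Z = 14.1 + j4.209 Ω = 14.71∠16.6° Ω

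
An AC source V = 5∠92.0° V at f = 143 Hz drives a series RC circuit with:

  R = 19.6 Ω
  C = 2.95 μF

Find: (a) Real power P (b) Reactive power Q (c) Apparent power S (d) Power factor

Step 1 — Angular frequency: ω = 2π·f = 2π·143 = 898.5 rad/s.
Step 2 — Component impedances:
  R: Z = R = 19.6 Ω
  C: Z = 1/(jωC) = -j/(ω·C) = 0 - j377.3 Ω
Step 3 — Series combination: Z_total = R + C = 19.6 - j377.3 Ω = 377.8∠-87.0° Ω.
Step 4 — Source phasor: V = 5∠92.0° V = -0.1745 + j4.997 V.
Step 5 — Current: I = V / Z = -0.01323 + j0.000225 A = 0.01323∠179.0° A.
Step 6 — Complex power: S = V·I* = 0.003433 - j0.06609 VA.
Step 7 — Real power: P = Re(S) = 0.003433 W.
Step 8 — Reactive power: Q = Im(S) = -0.06609 VAR.
Step 9 — Apparent power: |S| = 0.06617 VA.
Step 10 — Power factor: PF = P/|S| = 0.05188 (leading).

(a) P = 0.003433 W  (b) Q = -0.06609 VAR  (c) S = 0.06617 VA  (d) PF = 0.05188 (leading)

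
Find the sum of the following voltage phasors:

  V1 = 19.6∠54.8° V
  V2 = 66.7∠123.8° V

Step 1 — Convert each phasor to rectangular form:
  V1 = 19.6·(cos(54.8°) + j·sin(54.8°)) = 11.3 + j16.02 V
  V2 = 66.7·(cos(123.8°) + j·sin(123.8°)) = -37.1 + j55.43 V
Step 2 — Sum components: V_total = -25.81 + j71.44 V.
Step 3 — Convert to polar: |V_total| = 75.96 V, ∠V_total = 109.9°.

V_total = 75.96∠109.9° V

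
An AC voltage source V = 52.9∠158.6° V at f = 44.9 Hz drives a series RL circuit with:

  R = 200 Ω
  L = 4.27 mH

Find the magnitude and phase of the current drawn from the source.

Step 1 — Angular frequency: ω = 2π·f = 2π·44.9 = 282.1 rad/s.
Step 2 — Component impedances:
  R: Z = R = 200 Ω
  L: Z = jωL = j·282.1·0.00427 = 0 + j1.205 Ω
Step 3 — Series combination: Z_total = R + L = 200 + j1.205 Ω = 200∠0.3° Ω.
Step 4 — Source phasor: V = 52.9∠158.6° V = -49.25 + j19.3 V.
Step 5 — Ohm's law: I = V / Z_total = (-49.25 + j19.3) / (200 + j1.205) = -0.2457 + j0.09799 A.
Step 6 — Convert to polar: |I| = 0.2645 A, ∠I = 158.3°.

I = 0.2645∠158.3° A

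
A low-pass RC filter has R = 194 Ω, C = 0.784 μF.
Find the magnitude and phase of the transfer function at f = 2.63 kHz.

Step 1 — Angular frequency: ω = 2π·2630 = 1.652e+04 rad/s.
Step 2 — Transfer function: H(jω) = 1/(1 + jωRC).
Step 3 — Denominator: 1 + jωRC = 1 + j·1.652e+04·194·7.84e-07 = 1 + j2.513.
Step 4 — H = 0.1367 - j0.3435.
Step 5 — Magnitude: |H| = 0.3697 (-8.6 dB); phase: φ = -68.3°.

|H| = 0.3697 (-8.6 dB), φ = -68.3°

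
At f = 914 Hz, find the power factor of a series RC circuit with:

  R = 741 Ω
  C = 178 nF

Step 1 — Angular frequency: ω = 2π·f = 2π·914 = 5743 rad/s.
Step 2 — Component impedances:
  R: Z = R = 741 Ω
  C: Z = 1/(jωC) = -j/(ω·C) = 0 - j978.3 Ω
Step 3 — Series combination: Z_total = R + C = 741 - j978.3 Ω = 1227∠-52.9° Ω.
Step 4 — Power factor: PF = cos(φ) = Re(Z)/|Z| = 741/1227.2 = 0.6038.
Step 5 — Type: Im(Z) = -978.3 ⇒ leading (phase φ = -52.9°).

PF = 0.6038 (leading, φ = -52.9°)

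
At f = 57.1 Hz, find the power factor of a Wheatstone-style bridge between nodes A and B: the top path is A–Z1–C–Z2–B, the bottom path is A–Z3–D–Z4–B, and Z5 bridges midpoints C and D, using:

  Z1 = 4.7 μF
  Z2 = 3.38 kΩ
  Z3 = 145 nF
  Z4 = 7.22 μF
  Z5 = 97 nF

Step 1 — Angular frequency: ω = 2π·f = 2π·57.1 = 358.8 rad/s.
Step 2 — Component impedances:
  Z1: Z = 1/(jωC) = -j/(ω·C) = 0 - j593 Ω
  Z2: Z = R = 3380 Ω
  Z3: Z = 1/(jωC) = -j/(ω·C) = 0 - j1.922e+04 Ω
  Z4: Z = 1/(jωC) = -j/(ω·C) = 0 - j386.1 Ω
  Z5: Z = 1/(jωC) = -j/(ω·C) = 0 - j2.874e+04 Ω
Step 3 — Bridge requires nodal analysis (the Z5 bridge couples midpoints C and D, so the two paths cannot be reduced to a simple series/parallel combination). Setting node B to ground and injecting 1 A at node A, the 3-node admittance system at A, C, D solves to V_A = Z_AB = 2957 - j1401 Ω = 3272∠-25.3° Ω.
Step 4 — Power factor: PF = cos(φ) = Re(Z)/|Z| = 2957/3272 = 0.9037.
Step 5 — Type: Im(Z) = -1401 ⇒ leading (phase φ = -25.3°).

PF = 0.9037 (leading, φ = -25.3°)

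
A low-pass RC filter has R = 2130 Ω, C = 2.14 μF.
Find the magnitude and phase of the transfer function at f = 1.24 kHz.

Step 1 — Angular frequency: ω = 2π·1240 = 7791 rad/s.
Step 2 — Transfer function: H(jω) = 1/(1 + jωRC).
Step 3 — Denominator: 1 + jωRC = 1 + j·7791·2130·2.14e-06 = 1 + j35.51.
Step 4 — H = 0.0007923 - j0.02814.
Step 5 — Magnitude: |H| = 0.02815 (-31.0 dB); phase: φ = -88.4°.

|H| = 0.02815 (-31.0 dB), φ = -88.4°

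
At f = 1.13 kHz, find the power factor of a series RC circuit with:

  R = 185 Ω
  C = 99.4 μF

Step 1 — Angular frequency: ω = 2π·f = 2π·1130 = 7100 rad/s.
Step 2 — Component impedances:
  R: Z = R = 185 Ω
  C: Z = 1/(jωC) = -j/(ω·C) = 0 - j1.417 Ω
Step 3 — Series combination: Z_total = R + C = 185 - j1.417 Ω = 185∠-0.4° Ω.
Step 4 — Power factor: PF = cos(φ) = Re(Z)/|Z| = 185/185 = 1.
Step 5 — Type: Im(Z) = -1.417 ⇒ leading (phase φ = -0.4°).

PF = 1 (leading, φ = -0.4°)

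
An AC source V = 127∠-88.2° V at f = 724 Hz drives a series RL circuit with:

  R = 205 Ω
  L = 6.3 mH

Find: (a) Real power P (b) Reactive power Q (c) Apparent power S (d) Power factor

Step 1 — Angular frequency: ω = 2π·f = 2π·724 = 4549 rad/s.
Step 2 — Component impedances:
  R: Z = R = 205 Ω
  L: Z = jωL = j·4549·0.0063 = 0 + j28.66 Ω
Step 3 — Series combination: Z_total = R + L = 205 + j28.66 Ω = 207∠8.0° Ω.
Step 4 — Source phasor: V = 127∠-88.2° V = 3.989 - j126.9 V.
Step 5 — Current: I = V / Z = -0.06582 - j0.61 A = 0.6135∠-96.2° A.
Step 6 — Complex power: S = V·I* = 77.17 + j10.79 VA.
Step 7 — Real power: P = Re(S) = 77.17 W.
Step 8 — Reactive power: Q = Im(S) = 10.79 VAR.
Step 9 — Apparent power: |S| = 77.92 VA.
Step 10 — Power factor: PF = P/|S| = 0.9904 (lagging).

(a) P = 77.17 W  (b) Q = 10.79 VAR  (c) S = 77.92 VA  (d) PF = 0.9904 (lagging)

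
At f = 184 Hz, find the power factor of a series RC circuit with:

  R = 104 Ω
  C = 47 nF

Step 1 — Angular frequency: ω = 2π·f = 2π·184 = 1156 rad/s.
Step 2 — Component impedances:
  R: Z = R = 104 Ω
  C: Z = 1/(jωC) = -j/(ω·C) = 0 - j1.84e+04 Ω
Step 3 — Series combination: Z_total = R + C = 104 - j1.84e+04 Ω = 1.84e+04∠-89.7° Ω.
Step 4 — Power factor: PF = cos(φ) = Re(Z)/|Z| = 104/18404 = 0.005651.
Step 5 — Type: Im(Z) = -1.84e+04 ⇒ leading (phase φ = -89.7°).

PF = 0.005651 (leading, φ = -89.7°)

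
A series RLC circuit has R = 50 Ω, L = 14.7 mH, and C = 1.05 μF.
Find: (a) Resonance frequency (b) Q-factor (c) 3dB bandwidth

Step 1 — Resonance condition Im(Z)=0 gives ω₀ = 1/√(LC).
Step 2 — ω₀ = 1/√(0.0147·1.05e-06) = 8049 rad/s.
Step 3 — f₀ = ω₀/(2π) = 1281 Hz.
Step 4 — Series Q: Q = ω₀L/R = 8049·0.0147/50 = 2.366.
Step 5 — 3dB bandwidth: Δω = ω₀/Q = 3401 rad/s; BW = Δω/(2π) = 541.3 Hz.

(a) f₀ = 1281 Hz  (b) Q = 2.366  (c) BW = 541.3 Hz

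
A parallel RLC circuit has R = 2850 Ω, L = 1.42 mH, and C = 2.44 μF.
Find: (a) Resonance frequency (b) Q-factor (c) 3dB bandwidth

Step 1 — Resonance: ω₀ = 1/√(LC) = 1/√(0.00142·2.44e-06) = 1.699e+04 rad/s.
Step 2 — f₀ = ω₀/(2π) = 2704 Hz.
Step 3 — Parallel Q: Q = R/(ω₀L) = 2850/(1.699e+04·0.00142) = 118.1.
Step 4 — Bandwidth: Δω = ω₀/Q = 143.8 rad/s; BW = Δω/(2π) = 22.89 Hz.

(a) f₀ = 2704 Hz  (b) Q = 118.1  (c) BW = 22.89 Hz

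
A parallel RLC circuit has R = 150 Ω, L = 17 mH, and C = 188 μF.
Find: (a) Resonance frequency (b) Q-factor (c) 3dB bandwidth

Step 1 — Resonance: ω₀ = 1/√(LC) = 1/√(0.017·0.000188) = 559.4 rad/s.
Step 2 — f₀ = ω₀/(2π) = 89.03 Hz.
Step 3 — Parallel Q: Q = R/(ω₀L) = 150/(559.4·0.017) = 15.77.
Step 4 — Bandwidth: Δω = ω₀/Q = 35.46 rad/s; BW = Δω/(2π) = 5.644 Hz.

(a) f₀ = 89.03 Hz  (b) Q = 15.77  (c) BW = 5.644 Hz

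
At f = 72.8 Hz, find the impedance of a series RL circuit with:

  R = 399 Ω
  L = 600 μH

Step 1 — Angular frequency: ω = 2π·f = 2π·72.8 = 457.4 rad/s.
Step 2 — Component impedances:
  R: Z = R = 399 Ω
  L: Z = jωL = j·457.4·0.0006 = 0 + j0.2744 Ω
Step 3 — Series combination: Z_total = R + L = 399 + j0.2744 Ω = 399∠0.0° Ω.

Z = 399 + j0.2744 Ω = 399∠0.0° Ω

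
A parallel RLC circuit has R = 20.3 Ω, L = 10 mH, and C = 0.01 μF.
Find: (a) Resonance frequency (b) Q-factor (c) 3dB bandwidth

Step 1 — Resonance: ω₀ = 1/√(LC) = 1/√(0.01·1e-08) = 1e+05 rad/s.
Step 2 — f₀ = ω₀/(2π) = 1.592e+04 Hz.
Step 3 — Parallel Q: Q = R/(ω₀L) = 20.3/(1e+05·0.01) = 0.0203.
Step 4 — Bandwidth: Δω = ω₀/Q = 4.926e+06 rad/s; BW = Δω/(2π) = 7.84e+05 Hz.

(a) f₀ = 1.592e+04 Hz  (b) Q = 0.0203  (c) BW = 7.84e+05 Hz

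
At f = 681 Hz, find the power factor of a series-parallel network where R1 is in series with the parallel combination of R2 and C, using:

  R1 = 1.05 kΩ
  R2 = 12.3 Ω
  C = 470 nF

Step 1 — Angular frequency: ω = 2π·f = 2π·681 = 4279 rad/s.
Step 2 — Component impedances:
  R1: Z = R = 1050 Ω
  R2: Z = R = 12.3 Ω
  C: Z = 1/(jωC) = -j/(ω·C) = 0 - j497.3 Ω
Step 3 — Parallel branch: R2 || C = 1/(1/R2 + 1/C) = 12.29 - j0.3041 Ω.
Step 4 — Series with R1: Z_total = R1 + (R2 || C) = 1062 - j0.3041 Ω = 1062∠-0.0° Ω.
Step 5 — Power factor: PF = cos(φ) = Re(Z)/|Z| = 1062/1062 = 1.
Step 6 — Type: Im(Z) = -0.3041 ⇒ leading (phase φ = -0.0°).

PF = 1 (leading, φ = -0.0°)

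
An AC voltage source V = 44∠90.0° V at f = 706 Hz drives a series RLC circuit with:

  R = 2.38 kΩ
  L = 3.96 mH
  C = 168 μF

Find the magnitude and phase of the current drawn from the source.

Step 1 — Angular frequency: ω = 2π·f = 2π·706 = 4436 rad/s.
Step 2 — Component impedances:
  R: Z = R = 2380 Ω
  L: Z = jωL = j·4436·0.00396 = 0 + j17.57 Ω
  C: Z = 1/(jωC) = -j/(ω·C) = 0 - j1.342 Ω
Step 3 — Series combination: Z_total = R + L + C = 2380 + j16.22 Ω = 2380∠0.4° Ω.
Step 4 — Source phasor: V = 44∠90.0° V = 0 + j44 V.
Step 5 — Ohm's law: I = V / Z_total = (0 + j44) / (2380 + j16.22) = 0.000126 + j0.01849 A.
Step 6 — Convert to polar: |I| = 0.01849 A, ∠I = 89.6°.

I = 0.01849∠89.6° A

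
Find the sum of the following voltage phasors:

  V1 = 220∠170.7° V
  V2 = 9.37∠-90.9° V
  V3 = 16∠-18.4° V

Step 1 — Convert each phasor to rectangular form:
  V1 = 220·(cos(170.7°) + j·sin(170.7°)) = -217.1 + j35.55 V
  V2 = 9.37·(cos(-90.9°) + j·sin(-90.9°)) = -0.1472 - j9.369 V
  V3 = 16·(cos(-18.4°) + j·sin(-18.4°)) = 15.18 - j5.05 V
Step 2 — Sum components: V_total = -202.1 + j21.13 V.
Step 3 — Convert to polar: |V_total| = 203.2 V, ∠V_total = 174.0°.

V_total = 203.2∠174.0° V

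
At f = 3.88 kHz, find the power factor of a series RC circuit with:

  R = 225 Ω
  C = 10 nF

Step 1 — Angular frequency: ω = 2π·f = 2π·3880 = 2.438e+04 rad/s.
Step 2 — Component impedances:
  R: Z = R = 225 Ω
  C: Z = 1/(jωC) = -j/(ω·C) = 0 - j4102 Ω
Step 3 — Series combination: Z_total = R + C = 225 - j4102 Ω = 4108∠-86.9° Ω.
Step 4 — Power factor: PF = cos(φ) = Re(Z)/|Z| = 225/4108 = 0.05477.
Step 5 — Type: Im(Z) = -4102 ⇒ leading (phase φ = -86.9°).

PF = 0.05477 (leading, φ = -86.9°)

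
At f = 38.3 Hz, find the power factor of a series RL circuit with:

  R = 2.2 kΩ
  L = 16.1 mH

Step 1 — Angular frequency: ω = 2π·f = 2π·38.3 = 240.6 rad/s.
Step 2 — Component impedances:
  R: Z = R = 2200 Ω
  L: Z = jωL = j·240.6·0.0161 = 0 + j3.874 Ω
Step 3 — Series combination: Z_total = R + L = 2200 + j3.874 Ω = 2200∠0.1° Ω.
Step 4 — Power factor: PF = cos(φ) = Re(Z)/|Z| = 2200/2200 = 1.
Step 5 — Type: Im(Z) = 3.874 ⇒ lagging (phase φ = 0.1°).

PF = 1 (lagging, φ = 0.1°)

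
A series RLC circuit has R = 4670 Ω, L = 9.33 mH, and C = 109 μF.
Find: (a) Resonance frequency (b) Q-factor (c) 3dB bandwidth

Step 1 — Resonance: ω₀ = 1/√(LC) = 1/√(0.00933·0.000109) = 991.6 rad/s.
Step 2 — f₀ = ω₀/(2π) = 157.8 Hz.
Step 3 — Series Q: Q = ω₀L/R = 991.6·0.00933/4670 = 0.001981.
Step 4 — Bandwidth: Δω = ω₀/Q = 5.005e+05 rad/s; BW = Δω/(2π) = 7.966e+04 Hz.

(a) f₀ = 157.8 Hz  (b) Q = 0.001981  (c) BW = 7.966e+04 Hz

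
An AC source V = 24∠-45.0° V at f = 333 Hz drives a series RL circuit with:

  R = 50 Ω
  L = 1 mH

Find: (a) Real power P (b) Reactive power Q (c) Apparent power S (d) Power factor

Step 1 — Angular frequency: ω = 2π·f = 2π·333 = 2092 rad/s.
Step 2 — Component impedances:
  R: Z = R = 50 Ω
  L: Z = jωL = j·2092·0.001 = 0 + j2.092 Ω
Step 3 — Series combination: Z_total = R + L = 50 + j2.092 Ω = 50.04∠2.4° Ω.
Step 4 — Source phasor: V = 24∠-45.0° V = 16.97 - j16.97 V.
Step 5 — Current: I = V / Z = 0.3246 - j0.353 A = 0.4796∠-47.4° A.
Step 6 — Complex power: S = V·I* = 11.5 + j0.4812 VA.
Step 7 — Real power: P = Re(S) = 11.5 W.
Step 8 — Reactive power: Q = Im(S) = 0.4812 VAR.
Step 9 — Apparent power: |S| = 11.51 VA.
Step 10 — Power factor: PF = P/|S| = 0.9991 (lagging).

(a) P = 11.5 W  (b) Q = 0.4812 VAR  (c) S = 11.51 VA  (d) PF = 0.9991 (lagging)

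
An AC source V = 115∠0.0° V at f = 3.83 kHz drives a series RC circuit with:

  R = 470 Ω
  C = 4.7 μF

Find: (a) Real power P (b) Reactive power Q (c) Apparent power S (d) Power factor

Step 1 — Angular frequency: ω = 2π·f = 2π·3830 = 2.406e+04 rad/s.
Step 2 — Component impedances:
  R: Z = R = 470 Ω
  C: Z = 1/(jωC) = -j/(ω·C) = 0 - j8.841 Ω
Step 3 — Series combination: Z_total = R + C = 470 - j8.841 Ω = 470.1∠-1.1° Ω.
Step 4 — Source phasor: V = 115∠0.0° V = 115 V.
Step 5 — Current: I = V / Z = 0.2446 + j0.004601 A = 0.2446∠1.1° A.
Step 6 — Complex power: S = V·I* = 28.13 - j0.5291 VA.
Step 7 — Real power: P = Re(S) = 28.13 W.
Step 8 — Reactive power: Q = Im(S) = -0.5291 VAR.
Step 9 — Apparent power: |S| = 28.13 VA.
Step 10 — Power factor: PF = P/|S| = 0.9998 (leading).

(a) P = 28.13 W  (b) Q = -0.5291 VAR  (c) S = 28.13 VA  (d) PF = 0.9998 (leading)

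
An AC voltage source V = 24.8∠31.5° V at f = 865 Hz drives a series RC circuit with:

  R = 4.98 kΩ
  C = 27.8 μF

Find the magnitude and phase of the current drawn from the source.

Step 1 — Angular frequency: ω = 2π·f = 2π·865 = 5435 rad/s.
Step 2 — Component impedances:
  R: Z = R = 4980 Ω
  C: Z = 1/(jωC) = -j/(ω·C) = 0 - j6.618 Ω
Step 3 — Series combination: Z_total = R + C = 4980 - j6.618 Ω = 4980∠-0.1° Ω.
Step 4 — Source phasor: V = 24.8∠31.5° V = 21.15 + j12.96 V.
Step 5 — Ohm's law: I = V / Z_total = (21.15 + j12.96) / (4980 - j6.618) = 0.004243 + j0.002608 A.
Step 6 — Convert to polar: |I| = 0.00498 A, ∠I = 31.6°.

I = 0.00498∠31.6° A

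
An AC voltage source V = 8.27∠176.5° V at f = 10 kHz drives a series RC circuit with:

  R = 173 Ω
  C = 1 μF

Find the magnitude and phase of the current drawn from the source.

Step 1 — Angular frequency: ω = 2π·f = 2π·1e+04 = 6.283e+04 rad/s.
Step 2 — Component impedances:
  R: Z = R = 173 Ω
  C: Z = 1/(jωC) = -j/(ω·C) = 0 - j15.92 Ω
Step 3 — Series combination: Z_total = R + C = 173 - j15.92 Ω = 173.7∠-5.3° Ω.
Step 4 — Source phasor: V = 8.27∠176.5° V = -8.255 + j0.5049 V.
Step 5 — Ohm's law: I = V / Z_total = (-8.255 + j0.5049) / (173 - j15.92) = -0.04758 - j0.001459 A.
Step 6 — Convert to polar: |I| = 0.0476 A, ∠I = -178.2°.

I = 0.0476∠-178.2° A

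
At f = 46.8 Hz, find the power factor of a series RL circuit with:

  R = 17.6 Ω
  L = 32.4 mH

Step 1 — Angular frequency: ω = 2π·f = 2π·46.8 = 294.1 rad/s.
Step 2 — Component impedances:
  R: Z = R = 17.6 Ω
  L: Z = jωL = j·294.1·0.0324 = 0 + j9.527 Ω
Step 3 — Series combination: Z_total = R + L = 17.6 + j9.527 Ω = 20.01∠28.4° Ω.
Step 4 — Power factor: PF = cos(φ) = Re(Z)/|Z| = 17.6/20.013 = 0.8794.
Step 5 — Type: Im(Z) = 9.527 ⇒ lagging (phase φ = 28.4°).

PF = 0.8794 (lagging, φ = 28.4°)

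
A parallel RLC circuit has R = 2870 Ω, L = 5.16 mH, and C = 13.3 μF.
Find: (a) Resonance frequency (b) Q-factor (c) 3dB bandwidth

Step 1 — Resonance: ω₀ = 1/√(LC) = 1/√(0.00516·1.33e-05) = 3817 rad/s.
Step 2 — f₀ = ω₀/(2π) = 607.5 Hz.
Step 3 — Parallel Q: Q = R/(ω₀L) = 2870/(3817·0.00516) = 145.7.
Step 4 — Bandwidth: Δω = ω₀/Q = 26.2 rad/s; BW = Δω/(2π) = 4.17 Hz.

(a) f₀ = 607.5 Hz  (b) Q = 145.7  (c) BW = 4.17 Hz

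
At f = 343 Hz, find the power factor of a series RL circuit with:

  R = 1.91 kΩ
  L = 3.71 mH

Step 1 — Angular frequency: ω = 2π·f = 2π·343 = 2155 rad/s.
Step 2 — Component impedances:
  R: Z = R = 1910 Ω
  L: Z = jωL = j·2155·0.00371 = 0 + j7.996 Ω
Step 3 — Series combination: Z_total = R + L = 1910 + j7.996 Ω = 1910∠0.2° Ω.
Step 4 — Power factor: PF = cos(φ) = Re(Z)/|Z| = 1910/1910 = 1.
Step 5 — Type: Im(Z) = 7.996 ⇒ lagging (phase φ = 0.2°).

PF = 1 (lagging, φ = 0.2°)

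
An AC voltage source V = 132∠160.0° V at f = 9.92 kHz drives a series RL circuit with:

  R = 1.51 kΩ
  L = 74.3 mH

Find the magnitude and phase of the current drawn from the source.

Step 1 — Angular frequency: ω = 2π·f = 2π·9920 = 6.233e+04 rad/s.
Step 2 — Component impedances:
  R: Z = R = 1510 Ω
  L: Z = jωL = j·6.233e+04·0.0743 = 0 + j4631 Ω
Step 3 — Series combination: Z_total = R + L = 1510 + j4631 Ω = 4871∠71.9° Ω.
Step 4 — Source phasor: V = 132∠160.0° V = -124 + j45.15 V.
Step 5 — Ohm's law: I = V / Z_total = (-124 + j45.15) / (1510 + j4631) = 0.0009178 + j0.02708 A.
Step 6 — Convert to polar: |I| = 0.0271 A, ∠I = 88.1°.

I = 0.0271∠88.1° A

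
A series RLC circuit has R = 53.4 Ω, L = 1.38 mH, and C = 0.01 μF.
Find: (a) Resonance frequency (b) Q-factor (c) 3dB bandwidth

Step 1 — Resonance: ω₀ = 1/√(LC) = 1/√(0.00138·1e-08) = 2.692e+05 rad/s.
Step 2 — f₀ = ω₀/(2π) = 4.284e+04 Hz.
Step 3 — Series Q: Q = ω₀L/R = 2.692e+05·0.00138/53.4 = 6.957.
Step 4 — Bandwidth: Δω = ω₀/Q = 3.87e+04 rad/s; BW = Δω/(2π) = 6159 Hz.

(a) f₀ = 4.284e+04 Hz  (b) Q = 6.957  (c) BW = 6159 Hz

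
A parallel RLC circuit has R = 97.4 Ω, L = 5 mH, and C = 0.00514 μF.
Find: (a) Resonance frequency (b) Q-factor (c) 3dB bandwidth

Step 1 — Resonance: ω₀ = 1/√(LC) = 1/√(0.005·5.14e-09) = 1.973e+05 rad/s.
Step 2 — f₀ = ω₀/(2π) = 3.139e+04 Hz.
Step 3 — Parallel Q: Q = R/(ω₀L) = 97.4/(1.973e+05·0.005) = 0.09875.
Step 4 — Bandwidth: Δω = ω₀/Q = 1.997e+06 rad/s; BW = Δω/(2π) = 3.179e+05 Hz.

(a) f₀ = 3.139e+04 Hz  (b) Q = 0.09875  (c) BW = 3.179e+05 Hz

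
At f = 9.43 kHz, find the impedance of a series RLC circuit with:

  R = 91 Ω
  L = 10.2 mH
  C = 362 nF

Step 1 — Angular frequency: ω = 2π·f = 2π·9430 = 5.925e+04 rad/s.
Step 2 — Component impedances:
  R: Z = R = 91 Ω
  L: Z = jωL = j·5.925e+04·0.0102 = 0 + j604.4 Ω
  C: Z = 1/(jωC) = -j/(ω·C) = 0 - j46.62 Ω
Step 3 — Series combination: Z_total = R + L + C = 91 + j557.7 Ω = 565.1∠80.7° Ω.

Z = 91 + j557.7 Ω = 565.1∠80.7° Ω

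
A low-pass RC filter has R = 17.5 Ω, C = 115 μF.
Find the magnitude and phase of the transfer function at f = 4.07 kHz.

Step 1 — Angular frequency: ω = 2π·4070 = 2.557e+04 rad/s.
Step 2 — Transfer function: H(jω) = 1/(1 + jωRC).
Step 3 — Denominator: 1 + jωRC = 1 + j·2.557e+04·17.5·0.000115 = 1 + j51.46.
Step 4 — H = 0.0003774 - j0.01942.
Step 5 — Magnitude: |H| = 0.01943 (-34.2 dB); phase: φ = -88.9°.

|H| = 0.01943 (-34.2 dB), φ = -88.9°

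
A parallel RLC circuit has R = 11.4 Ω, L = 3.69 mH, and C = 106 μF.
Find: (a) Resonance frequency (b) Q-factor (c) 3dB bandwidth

Step 1 — Resonance: ω₀ = 1/√(LC) = 1/√(0.00369·0.000106) = 1599 rad/s.
Step 2 — f₀ = ω₀/(2π) = 254.5 Hz.
Step 3 — Parallel Q: Q = R/(ω₀L) = 11.4/(1599·0.00369) = 1.932.
Step 4 — Bandwidth: Δω = ω₀/Q = 827.5 rad/s; BW = Δω/(2π) = 131.7 Hz.

(a) f₀ = 254.5 Hz  (b) Q = 1.932  (c) BW = 131.7 Hz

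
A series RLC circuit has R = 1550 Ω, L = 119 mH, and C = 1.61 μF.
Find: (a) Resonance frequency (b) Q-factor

Step 1 — Resonance condition Im(Z)=0 gives ω₀ = 1/√(LC).
Step 2 — ω₀ = 1/√(0.119·1.61e-06) = 2285 rad/s.
Step 3 — f₀ = ω₀/(2π) = 363.6 Hz.
Step 4 — Series Q: Q = ω₀L/R = 2285·0.119/1550 = 0.1754.

(a) f₀ = 363.6 Hz  (b) Q = 0.1754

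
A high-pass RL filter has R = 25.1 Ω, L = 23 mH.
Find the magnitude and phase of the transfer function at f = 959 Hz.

Step 1 — Angular frequency: ω = 2π·959 = 6026 rad/s.
Step 2 — Transfer function: H(jω) = jωL/(R + jωL).
Step 3 — Numerator jωL = j·138.6; denominator R + jωL = 25.1 + j138.6.
Step 4 — H = 0.9682 + j0.1754.
Step 5 — Magnitude: |H| = 0.984 (-0.1 dB); phase: φ = 10.3°.

|H| = 0.984 (-0.1 dB), φ = 10.3°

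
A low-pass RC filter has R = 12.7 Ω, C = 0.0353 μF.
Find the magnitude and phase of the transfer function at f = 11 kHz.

Step 1 — Angular frequency: ω = 2π·1.1e+04 = 6.912e+04 rad/s.
Step 2 — Transfer function: H(jω) = 1/(1 + jωRC).
Step 3 — Denominator: 1 + jωRC = 1 + j·6.912e+04·12.7·3.53e-08 = 1 + j0.03098.
Step 4 — H = 0.999 - j0.03096.
Step 5 — Magnitude: |H| = 0.9995 (-0.0 dB); phase: φ = -1.8°.

|H| = 0.9995 (-0.0 dB), φ = -1.8°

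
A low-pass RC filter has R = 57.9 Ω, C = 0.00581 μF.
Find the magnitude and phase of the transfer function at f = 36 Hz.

Step 1 — Angular frequency: ω = 2π·36 = 226.2 rad/s.
Step 2 — Transfer function: H(jω) = 1/(1 + jωRC).
Step 3 — Denominator: 1 + jωRC = 1 + j·226.2·57.9·5.81e-09 = 1 + j7.609e-05.
Step 4 — H = 1 - j7.609e-05.
Step 5 — Magnitude: |H| = 1 (-0.0 dB); phase: φ = -0.0°.

|H| = 1 (-0.0 dB), φ = -0.0°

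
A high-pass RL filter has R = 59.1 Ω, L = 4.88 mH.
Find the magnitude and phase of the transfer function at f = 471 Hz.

Step 1 — Angular frequency: ω = 2π·471 = 2959 rad/s.
Step 2 — Transfer function: H(jω) = jωL/(R + jωL).
Step 3 — Numerator jωL = j·14.44; denominator R + jωL = 59.1 + j14.44.
Step 4 — H = 0.05635 + j0.2306.
Step 5 — Magnitude: |H| = 0.2374 (-12.5 dB); phase: φ = 76.3°.

|H| = 0.2374 (-12.5 dB), φ = 76.3°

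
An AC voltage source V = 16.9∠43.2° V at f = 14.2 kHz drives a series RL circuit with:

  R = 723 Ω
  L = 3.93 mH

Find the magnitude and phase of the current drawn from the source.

Step 1 — Angular frequency: ω = 2π·f = 2π·1.42e+04 = 8.922e+04 rad/s.
Step 2 — Component impedances:
  R: Z = R = 723 Ω
  L: Z = jωL = j·8.922e+04·0.00393 = 0 + j350.6 Ω
Step 3 — Series combination: Z_total = R + L = 723 + j350.6 Ω = 803.5∠25.9° Ω.
Step 4 — Source phasor: V = 16.9∠43.2° V = 12.32 + j11.57 V.
Step 5 — Ohm's law: I = V / Z_total = (12.32 + j11.57) / (723 + j350.6) = 0.02008 + j0.006264 A.
Step 6 — Convert to polar: |I| = 0.02103 A, ∠I = 17.3°.

I = 0.02103∠17.3° A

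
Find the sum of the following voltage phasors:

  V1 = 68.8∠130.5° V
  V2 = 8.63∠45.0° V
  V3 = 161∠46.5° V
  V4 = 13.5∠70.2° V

Step 1 — Convert each phasor to rectangular form:
  V1 = 68.8·(cos(130.5°) + j·sin(130.5°)) = -44.68 + j52.32 V
  V2 = 8.63·(cos(45.0°) + j·sin(45.0°)) = 6.102 + j6.102 V
  V3 = 161·(cos(46.5°) + j·sin(46.5°)) = 110.8 + j116.8 V
  V4 = 13.5·(cos(70.2°) + j·sin(70.2°)) = 4.573 + j12.7 V
Step 2 — Sum components: V_total = 76.82 + j187.9 V.
Step 3 — Convert to polar: |V_total| = 203 V, ∠V_total = 67.8°.

V_total = 203∠67.8° V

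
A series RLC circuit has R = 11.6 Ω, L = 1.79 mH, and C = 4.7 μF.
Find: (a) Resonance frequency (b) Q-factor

Step 1 — Resonance condition Im(Z)=0 gives ω₀ = 1/√(LC).
Step 2 — ω₀ = 1/√(0.00179·4.7e-06) = 1.09e+04 rad/s.
Step 3 — f₀ = ω₀/(2π) = 1735 Hz.
Step 4 — Series Q: Q = ω₀L/R = 1.09e+04·0.00179/11.6 = 1.682.

(a) f₀ = 1735 Hz  (b) Q = 1.682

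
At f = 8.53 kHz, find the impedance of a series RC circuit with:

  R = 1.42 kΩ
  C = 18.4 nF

Step 1 — Angular frequency: ω = 2π·f = 2π·8530 = 5.36e+04 rad/s.
Step 2 — Component impedances:
  R: Z = R = 1420 Ω
  C: Z = 1/(jωC) = -j/(ω·C) = 0 - j1014 Ω
Step 3 — Series combination: Z_total = R + C = 1420 - j1014 Ω = 1745∠-35.5° Ω.

Z = 1420 - j1014 Ω = 1745∠-35.5° Ω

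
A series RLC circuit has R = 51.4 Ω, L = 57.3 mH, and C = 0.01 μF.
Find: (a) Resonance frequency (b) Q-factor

Step 1 — Resonance condition Im(Z)=0 gives ω₀ = 1/√(LC).
Step 2 — ω₀ = 1/√(0.0573·1e-08) = 4.178e+04 rad/s.
Step 3 — f₀ = ω₀/(2π) = 6649 Hz.
Step 4 — Series Q: Q = ω₀L/R = 4.178e+04·0.0573/51.4 = 46.57.

(a) f₀ = 6649 Hz  (b) Q = 46.57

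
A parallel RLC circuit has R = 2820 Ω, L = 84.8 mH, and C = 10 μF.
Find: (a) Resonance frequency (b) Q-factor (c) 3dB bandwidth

Step 1 — Resonance: ω₀ = 1/√(LC) = 1/√(0.0848·1e-05) = 1086 rad/s.
Step 2 — f₀ = ω₀/(2π) = 172.8 Hz.
Step 3 — Parallel Q: Q = R/(ω₀L) = 2820/(1086·0.0848) = 30.62.
Step 4 — Bandwidth: Δω = ω₀/Q = 35.46 rad/s; BW = Δω/(2π) = 5.644 Hz.

(a) f₀ = 172.8 Hz  (b) Q = 30.62  (c) BW = 5.644 Hz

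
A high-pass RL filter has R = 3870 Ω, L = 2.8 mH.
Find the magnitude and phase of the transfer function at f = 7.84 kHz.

Step 1 — Angular frequency: ω = 2π·7840 = 4.926e+04 rad/s.
Step 2 — Transfer function: H(jω) = jωL/(R + jωL).
Step 3 — Numerator jωL = j·137.9; denominator R + jωL = 3870 + j137.9.
Step 4 — H = 0.001269 + j0.0356.
Step 5 — Magnitude: |H| = 0.03562 (-29.0 dB); phase: φ = 88.0°.

|H| = 0.03562 (-29.0 dB), φ = 88.0°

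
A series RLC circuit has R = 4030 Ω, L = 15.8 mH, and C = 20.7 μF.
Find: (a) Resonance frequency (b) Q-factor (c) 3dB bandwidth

Step 1 — Resonance: ω₀ = 1/√(LC) = 1/√(0.0158·2.07e-05) = 1749 rad/s.
Step 2 — f₀ = ω₀/(2π) = 278.3 Hz.
Step 3 — Series Q: Q = ω₀L/R = 1749·0.0158/4030 = 0.006855.
Step 4 — Bandwidth: Δω = ω₀/Q = 2.551e+05 rad/s; BW = Δω/(2π) = 4.059e+04 Hz.

(a) f₀ = 278.3 Hz  (b) Q = 0.006855  (c) BW = 4.059e+04 Hz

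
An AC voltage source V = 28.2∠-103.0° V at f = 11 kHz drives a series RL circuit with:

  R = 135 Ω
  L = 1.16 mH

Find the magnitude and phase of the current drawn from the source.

Step 1 — Angular frequency: ω = 2π·f = 2π·1.1e+04 = 6.912e+04 rad/s.
Step 2 — Component impedances:
  R: Z = R = 135 Ω
  L: Z = jωL = j·6.912e+04·0.00116 = 0 + j80.17 Ω
Step 3 — Series combination: Z_total = R + L = 135 + j80.17 Ω = 157∠30.7° Ω.
Step 4 — Source phasor: V = 28.2∠-103.0° V = -6.344 - j27.48 V.
Step 5 — Ohm's law: I = V / Z_total = (-6.344 - j27.48) / (135 + j80.17) = -0.1241 - j0.1298 A.
Step 6 — Convert to polar: |I| = 0.1796 A, ∠I = -133.7°.

I = 0.1796∠-133.7° A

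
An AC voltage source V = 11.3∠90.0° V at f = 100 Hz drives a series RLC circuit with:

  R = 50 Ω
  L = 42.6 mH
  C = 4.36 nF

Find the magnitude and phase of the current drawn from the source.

Step 1 — Angular frequency: ω = 2π·f = 2π·100 = 628.3 rad/s.
Step 2 — Component impedances:
  R: Z = R = 50 Ω
  L: Z = jωL = j·628.3·0.0426 = 0 + j26.77 Ω
  C: Z = 1/(jωC) = -j/(ω·C) = 0 - j3.65e+05 Ω
Step 3 — Series combination: Z_total = R + L + C = 50 - j3.65e+05 Ω = 3.65e+05∠-90.0° Ω.
Step 4 — Source phasor: V = 11.3∠90.0° V = 0 + j11.3 V.
Step 5 — Ohm's law: I = V / Z_total = (0 + j11.3) / (50 - j3.65e+05) = -3.096e-05 + j4.241e-09 A.
Step 6 — Convert to polar: |I| = 3.096e-05 A, ∠I = 180.0°.

I = 3.096e-05∠180.0° A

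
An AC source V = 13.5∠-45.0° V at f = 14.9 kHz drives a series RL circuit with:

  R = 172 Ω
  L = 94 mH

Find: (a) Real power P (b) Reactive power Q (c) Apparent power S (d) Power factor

Step 1 — Angular frequency: ω = 2π·f = 2π·1.49e+04 = 9.362e+04 rad/s.
Step 2 — Component impedances:
  R: Z = R = 172 Ω
  L: Z = jωL = j·9.362e+04·0.094 = 0 + j8800 Ω
Step 3 — Series combination: Z_total = R + L = 172 + j8800 Ω = 8802∠88.9° Ω.
Step 4 — Source phasor: V = 13.5∠-45.0° V = 9.546 - j9.546 V.
Step 5 — Current: I = V / Z = -0.001063 - j0.001106 A = 0.001534∠-133.9° A.
Step 6 — Complex power: S = V·I* = 0.0004046 + j0.0207 VA.
Step 7 — Real power: P = Re(S) = 0.0004046 W.
Step 8 — Reactive power: Q = Im(S) = 0.0207 VAR.
Step 9 — Apparent power: |S| = 0.02071 VA.
Step 10 — Power factor: PF = P/|S| = 0.01954 (lagging).

(a) P = 0.0004046 W  (b) Q = 0.0207 VAR  (c) S = 0.02071 VA  (d) PF = 0.01954 (lagging)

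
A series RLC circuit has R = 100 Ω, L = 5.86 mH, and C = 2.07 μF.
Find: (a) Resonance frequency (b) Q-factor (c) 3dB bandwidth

Step 1 — Resonance: ω₀ = 1/√(LC) = 1/√(0.00586·2.07e-06) = 9080 rad/s.
Step 2 — f₀ = ω₀/(2π) = 1445 Hz.
Step 3 — Series Q: Q = ω₀L/R = 9080·0.00586/100 = 0.5321.
Step 4 — Bandwidth: Δω = ω₀/Q = 1.706e+04 rad/s; BW = Δω/(2π) = 2716 Hz.

(a) f₀ = 1445 Hz  (b) Q = 0.5321  (c) BW = 2716 Hz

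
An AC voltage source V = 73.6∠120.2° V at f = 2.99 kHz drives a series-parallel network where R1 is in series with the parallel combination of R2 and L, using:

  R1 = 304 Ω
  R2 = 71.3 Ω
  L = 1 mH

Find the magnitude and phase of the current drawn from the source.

Step 1 — Angular frequency: ω = 2π·f = 2π·2990 = 1.879e+04 rad/s.
Step 2 — Component impedances:
  R1: Z = R = 304 Ω
  R2: Z = R = 71.3 Ω
  L: Z = jωL = j·1.879e+04·0.001 = 0 + j18.79 Ω
Step 3 — Parallel branch: R2 || L = 1/(1/R2 + 1/L) = 4.629 + j17.57 Ω.
Step 4 — Series with R1: Z_total = R1 + (R2 || L) = 308.6 + j17.57 Ω = 309.1∠3.3° Ω.
Step 5 — Source phasor: V = 73.6∠120.2° V = -37.02 + j63.61 V.
Step 6 — Ohm's law: I = V / Z_total = (-37.02 + j63.61) / (308.6 + j17.57) = -0.1079 + j0.2122 A.
Step 7 — Convert to polar: |I| = 0.2381 A, ∠I = 116.9°.

I = 0.2381∠116.9° A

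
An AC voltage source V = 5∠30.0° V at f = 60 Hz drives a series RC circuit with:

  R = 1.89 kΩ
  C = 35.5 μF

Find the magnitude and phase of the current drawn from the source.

Step 1 — Angular frequency: ω = 2π·f = 2π·60 = 377 rad/s.
Step 2 — Component impedances:
  R: Z = R = 1890 Ω
  C: Z = 1/(jωC) = -j/(ω·C) = 0 - j74.72 Ω
Step 3 — Series combination: Z_total = R + C = 1890 - j74.72 Ω = 1891∠-2.3° Ω.
Step 4 — Source phasor: V = 5∠30.0° V = 4.33 + j2.5 V.
Step 5 — Ohm's law: I = V / Z_total = (4.33 + j2.5) / (1890 - j74.72) = 0.002235 + j0.001411 A.
Step 6 — Convert to polar: |I| = 0.002643 A, ∠I = 32.3°.

I = 0.002643∠32.3° A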